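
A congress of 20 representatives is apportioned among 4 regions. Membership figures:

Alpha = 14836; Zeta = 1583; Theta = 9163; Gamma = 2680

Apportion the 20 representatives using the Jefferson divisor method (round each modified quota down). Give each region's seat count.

Alpha 11, Zeta 1, Theta 6, Gamma 2

Standard divisor 28262/20 ≈ 1413.1; standard quotas: Alpha 10.499, Zeta 1.120, Theta 6.484, Gamma 1.897.
Rounding down gives 10, 1, 6, 1 = 18 seats, so the divisor must be adjusted.
With modified divisor 1320: modified quotas Alpha 11.239, Zeta 1.199, Theta 6.942, Gamma 2.030.
Rounding down: Alpha 11, Zeta 1, Theta 6, Gamma 2 (total 20).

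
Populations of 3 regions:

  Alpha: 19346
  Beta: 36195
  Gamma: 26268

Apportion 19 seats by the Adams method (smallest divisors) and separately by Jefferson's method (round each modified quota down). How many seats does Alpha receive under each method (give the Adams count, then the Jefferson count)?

5 and 4

Adams: Alpha 5, Beta 8, Gamma 6.
Jefferson: Alpha 4, Beta 9, Gamma 6.
Alpha gets 5 under Adams and 4 under Jefferson.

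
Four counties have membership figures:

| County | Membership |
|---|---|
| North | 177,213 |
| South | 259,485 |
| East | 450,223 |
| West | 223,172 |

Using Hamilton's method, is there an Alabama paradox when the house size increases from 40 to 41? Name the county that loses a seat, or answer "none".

North

At 40 seats: North 7, South 9, East 16, West 8.
At 41 seats: North 6, South 10, East 17, West 8.
North drops from 7 to 6.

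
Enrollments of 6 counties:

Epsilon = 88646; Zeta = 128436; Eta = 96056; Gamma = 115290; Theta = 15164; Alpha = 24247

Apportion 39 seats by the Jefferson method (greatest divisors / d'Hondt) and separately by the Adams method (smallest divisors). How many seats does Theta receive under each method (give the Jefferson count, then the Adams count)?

1 and 2

Jefferson: Epsilon 7, Zeta 11, Eta 8, Gamma 10, Theta 1, Alpha 2.
Adams: Epsilon 7, Zeta 11, Eta 8, Gamma 9, Theta 2, Alpha 2.
Theta gets 1 under Jefferson and 2 under Adams.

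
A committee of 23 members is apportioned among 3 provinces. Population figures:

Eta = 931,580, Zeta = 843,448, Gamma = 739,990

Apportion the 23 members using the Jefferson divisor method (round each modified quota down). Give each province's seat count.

Eta 8; Zeta 8; Gamma 7

Standard divisor 2515018/23 ≈ 109348.609; standard quotas: Eta 8.519, Zeta 7.713, Gamma 6.767.
Rounding down gives 8, 7, 6 = 21 seats, so the divisor must be adjusted.
With modified divisor 104500: modified quotas Eta 8.915, Zeta 8.071, Gamma 7.081.
Rounding down: Eta 8, Zeta 8, Gamma 7 (total 23).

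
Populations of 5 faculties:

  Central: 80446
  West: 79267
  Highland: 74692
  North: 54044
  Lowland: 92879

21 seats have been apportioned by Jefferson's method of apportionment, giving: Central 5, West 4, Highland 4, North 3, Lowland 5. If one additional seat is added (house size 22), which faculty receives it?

West

Priority for the next seat is population ÷ (current seats + 1).
Priorities: Central 13407.667, West 15853.400, Highland 14938.400, North 13511.000, Lowland 15479.833.
Highest priority: West.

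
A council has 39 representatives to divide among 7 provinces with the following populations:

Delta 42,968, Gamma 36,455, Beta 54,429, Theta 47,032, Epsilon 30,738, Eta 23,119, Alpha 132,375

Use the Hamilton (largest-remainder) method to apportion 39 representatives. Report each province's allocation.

Delta 5, Gamma 4, Beta 6, Theta 5, Epsilon 3, Eta 2, Alpha 14

Standard divisor: 367116 ÷ 39 ≈ 9413.231.
Standard quotas: Delta 4.5646, Gamma 3.8727, Beta 5.7822, Theta 4.9964, Epsilon 3.2654, Eta 2.4560, Alpha 14.0627.
Lower quotas: Delta 4, Gamma 3, Beta 5, Theta 4, Epsilon 3, Eta 2, Alpha 14 (sum 35, leaving 4 seats).
Remainders in descending order: Theta 0.9964, Gamma 0.8727, Beta 0.7822, Delta 0.5646, Eta 0.4560, Epsilon 0.2654, Alpha 0.0627.
The surplus seats go to Theta, Gamma, Beta, Delta.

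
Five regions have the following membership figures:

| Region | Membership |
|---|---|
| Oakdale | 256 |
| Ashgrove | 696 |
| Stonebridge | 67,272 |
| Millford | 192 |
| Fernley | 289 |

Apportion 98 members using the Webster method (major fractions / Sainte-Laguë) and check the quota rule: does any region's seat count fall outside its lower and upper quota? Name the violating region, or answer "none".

Standard quotas: Oakdale 0.365, Ashgrove 0.993, Stonebridge 95.956, Millford 0.274, Fernley 0.412.
Webster allocation: Oakdale 0, Ashgrove 1, Stonebridge 97, Millford 0, Fernley 0.
Stonebridge has quota 95.956 (lower 95, upper 96) but receives 97 — outside the quota interval.

Stonebridge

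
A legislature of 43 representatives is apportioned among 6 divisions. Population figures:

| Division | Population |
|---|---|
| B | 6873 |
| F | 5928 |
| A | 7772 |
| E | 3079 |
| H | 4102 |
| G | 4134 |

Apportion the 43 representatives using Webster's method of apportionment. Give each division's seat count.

Standard divisor 31888/43 ≈ 741.581; standard quotas: B 9.268, F 7.994, A 10.480, E 4.152, H 5.531, G 5.575.
Rounding to the nearest integer gives B 9, F 8, A 10, E 4, H 6, G 6 — total 43, matching the house size, so no adjustment is needed.

B 9, F 8, A 10, E 4, H 6, G 6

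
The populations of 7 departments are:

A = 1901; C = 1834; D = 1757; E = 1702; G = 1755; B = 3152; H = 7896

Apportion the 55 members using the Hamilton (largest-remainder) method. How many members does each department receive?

A: 5, C: 5, D: 5, E: 5, G: 5, B: 8, H: 22

Standard divisor: 19997 ÷ 55 ≈ 363.582.
Standard quotas: A 5.2285, C 5.0443, D 4.8325, E 4.6812, G 4.8270, B 8.6693, H 21.7173.
Lower quotas: A 5, C 5, D 4, E 4, G 4, B 8, H 21 (sum 51, leaving 4 seats).
Remainders in descending order: D 0.8325, G 0.8270, H 0.7173, E 0.6812, B 0.6693, A 0.2285, C 0.0443.
The surplus seats go to D, G, H, E.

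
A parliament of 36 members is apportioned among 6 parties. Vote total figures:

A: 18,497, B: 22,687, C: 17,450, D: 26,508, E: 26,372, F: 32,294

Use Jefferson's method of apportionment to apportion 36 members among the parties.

A 4, B 6, C 4, D 7, E 7, F 8

Standard divisor 143808/36 ≈ 3994.667; standard quotas: A 4.630, B 5.679, C 4.368, D 6.636, E 6.602, F 8.084.
Rounding down gives 4, 5, 4, 6, 6, 8 = 33 seats, so the divisor must be adjusted.
With modified divisor 3730: modified quotas A 4.959, B 6.082, C 4.678, D 7.107, E 7.070, F 8.658.
Rounding down: A 4, B 6, C 4, D 7, E 7, F 8 (total 36).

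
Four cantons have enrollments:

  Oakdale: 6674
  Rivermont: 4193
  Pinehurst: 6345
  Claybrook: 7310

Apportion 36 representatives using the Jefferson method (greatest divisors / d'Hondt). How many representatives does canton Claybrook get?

11

Standard divisor 24522/36 ≈ 681.167; standard quotas: Oakdale 9.798, Rivermont 6.156, Pinehurst 9.315, Claybrook 10.732.
Rounding down gives 9, 6, 9, 10 = 34 seats, so the divisor must be adjusted.
With modified divisor 650: modified quotas Oakdale 10.268, Rivermont 6.451, Pinehurst 9.762, Claybrook 11.246.
Rounding down: Oakdale 10, Rivermont 6, Pinehurst 9, Claybrook 11 (total 36).
Claybrook receives 11.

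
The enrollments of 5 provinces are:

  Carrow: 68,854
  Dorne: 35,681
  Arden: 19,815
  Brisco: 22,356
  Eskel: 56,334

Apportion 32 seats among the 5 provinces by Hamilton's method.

The standard divisor is 203040/32 = 6345.
Standard quotas: Carrow 10.8517, Dorne 5.6235, Arden 3.1229, Brisco 3.5234, Eskel 8.8785.
Lower quotas: Carrow 10, Dorne 5, Arden 3, Brisco 3, Eskel 8 (sum 29, leaving 3 seats).
Remainders in descending order: Eskel 0.8785, Carrow 0.8517, Dorne 0.6235, Brisco 0.5234, Arden 0.1229.
Largest remainders: Eskel, Carrow, Dorne receive the extra seats.

Carrow 11, Dorne 6, Arden 3, Brisco 3, Eskel 9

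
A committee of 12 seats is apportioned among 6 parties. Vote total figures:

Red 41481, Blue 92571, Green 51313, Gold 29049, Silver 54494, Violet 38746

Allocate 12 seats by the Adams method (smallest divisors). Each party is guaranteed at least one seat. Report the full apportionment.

Red 2; Blue 3; Green 2; Gold 1; Silver 2; Violet 2

Standard divisor 307654/12 ≈ 25637.833; standard quotas: Red 1.618, Blue 3.611, Green 2.001, Gold 1.133, Silver 2.126, Violet 1.511.
Rounding up gives 2, 4, 3, 2, 3, 2 = 16 seats, so the divisor must be adjusted.
With modified divisor 34800: modified quotas Red 1.192, Blue 2.660, Green 1.475, Gold 0.835, Silver 1.566, Violet 1.113.
Rounding up: Red 2, Blue 3, Green 2, Gold 1, Silver 2, Violet 2 (total 12).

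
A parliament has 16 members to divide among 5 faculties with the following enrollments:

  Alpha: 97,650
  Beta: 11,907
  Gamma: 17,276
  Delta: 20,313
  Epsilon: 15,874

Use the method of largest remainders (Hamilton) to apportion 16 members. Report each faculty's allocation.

Standard divisor: 163020 ÷ 16 ≈ 10188.75.
Standard quotas: Alpha 9.5841, Beta 1.1686, Gamma 1.6956, Delta 1.9937, Epsilon 1.5580.
Lower quotas: Alpha 9, Beta 1, Gamma 1, Delta 1, Epsilon 1 (sum 13, leaving 3 seats).
Remainders in descending order: Delta 0.9937, Gamma 0.6956, Alpha 0.5841, Epsilon 0.5580, Beta 0.1686.
Largest remainders: Delta, Gamma, Alpha receive the extra seats.

Alpha 10; Beta 1; Gamma 2; Delta 2; Epsilon 1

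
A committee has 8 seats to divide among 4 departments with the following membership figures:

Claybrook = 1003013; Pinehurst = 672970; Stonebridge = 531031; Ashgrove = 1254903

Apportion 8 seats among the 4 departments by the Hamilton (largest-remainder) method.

Total 3461917; standard divisor 3461917/8 ≈ 432739.625.
Standard quotas: Claybrook 2.3178, Pinehurst 1.5551, Stonebridge 1.2271, Ashgrove 2.8999.
Lower quotas: Claybrook 2, Pinehurst 1, Stonebridge 1, Ashgrove 2 (sum 6, leaving 2 seats).
Remainders in descending order: Ashgrove 0.8999, Pinehurst 0.5551, Claybrook 0.3178, Stonebridge 0.2271.
The surplus seats go to Ashgrove, Pinehurst.

Claybrook 2; Pinehurst 2; Stonebridge 1; Ashgrove 3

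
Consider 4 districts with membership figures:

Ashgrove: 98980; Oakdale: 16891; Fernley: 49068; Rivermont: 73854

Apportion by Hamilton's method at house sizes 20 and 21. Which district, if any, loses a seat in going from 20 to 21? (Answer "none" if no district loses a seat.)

At 20 seats: Ashgrove 8, Oakdale 2, Fernley 4, Rivermont 6.
At 21 seats: Ashgrove 9, Oakdale 1, Fernley 4, Rivermont 7.
Oakdale drops from 2 to 1.

Oakdale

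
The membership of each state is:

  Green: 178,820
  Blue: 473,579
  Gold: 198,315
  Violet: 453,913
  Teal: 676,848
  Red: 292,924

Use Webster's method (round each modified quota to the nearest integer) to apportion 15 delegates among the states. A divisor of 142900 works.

Green: 1; Blue: 3; Gold: 1; Violet: 3; Teal: 5; Red: 2

With modified divisor 142900: modified quotas Green 1.251, Blue 3.314, Gold 1.388, Violet 3.176, Teal 4.737, Red 2.050.
Rounding to the nearest integer: Green 1, Blue 3, Gold 1, Violet 3, Teal 5, Red 2 (total 15).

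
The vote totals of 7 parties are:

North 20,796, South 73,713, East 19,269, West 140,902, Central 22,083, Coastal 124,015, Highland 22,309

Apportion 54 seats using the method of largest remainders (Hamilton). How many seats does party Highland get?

3

The standard divisor is 423087/54 ≈ 7834.944.
Standard quotas: North 2.6543, South 9.4082, East 2.4594, West 17.9838, Central 2.8185, Coastal 15.8284, Highland 2.8474.
Lower quotas: North 2, South 9, East 2, West 17, Central 2, Coastal 15, Highland 2 (sum 49, leaving 5 seats).
Remainders in descending order: West 0.9838, Highland 0.8474, Coastal 0.8284, Central 0.8185, North 0.6543, East 0.4594, South 0.4082.
Largest remainders: West, Highland, Coastal, Central, North receive the extra seats.
Highland receives 3.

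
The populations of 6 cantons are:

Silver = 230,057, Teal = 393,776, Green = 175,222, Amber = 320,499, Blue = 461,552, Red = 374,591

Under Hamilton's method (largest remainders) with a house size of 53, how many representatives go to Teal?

Total 1955697; standard divisor 1955697/53 ≈ 36899.943.
Standard quotas: Silver 6.2346, Teal 10.6715, Green 4.7486, Amber 8.6856, Blue 12.5082, Red 10.1515.
Lower quotas: Silver 6, Teal 10, Green 4, Amber 8, Blue 12, Red 10 (sum 50, leaving 3 seats).
Remainders in descending order: Green 0.7486, Amber 0.6856, Teal 0.6715, Blue 0.5082, Silver 0.2346, Red 0.1515.
Largest remainders: Green, Amber, Teal receive the extra seats.
Teal receives 11.

11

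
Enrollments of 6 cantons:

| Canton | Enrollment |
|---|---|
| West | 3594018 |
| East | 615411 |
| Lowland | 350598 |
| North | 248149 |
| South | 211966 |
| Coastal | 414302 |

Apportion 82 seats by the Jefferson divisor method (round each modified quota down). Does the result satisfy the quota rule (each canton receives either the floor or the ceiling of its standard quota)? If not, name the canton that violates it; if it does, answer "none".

West

Standard quotas: West 54.230, East 9.286, Lowland 5.290, North 3.744, South 3.198, Coastal 6.251.
Jefferson allocation: West 56, East 9, Lowland 5, North 3, South 3, Coastal 6.
West has quota 54.230 (lower 54, upper 55) but receives 56 — outside the quota interval.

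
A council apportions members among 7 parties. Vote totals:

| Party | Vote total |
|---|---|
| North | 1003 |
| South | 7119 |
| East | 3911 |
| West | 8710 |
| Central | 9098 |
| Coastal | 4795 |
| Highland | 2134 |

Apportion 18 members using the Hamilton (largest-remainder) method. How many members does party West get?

Standard divisor: 36770 ÷ 18 ≈ 2042.778.
Standard quotas: North 0.4910, South 3.4850, East 1.9145, West 4.2638, Central 4.4537, Coastal 2.3473, Highland 1.0447.
Lower quotas: North 0, South 3, East 1, West 4, Central 4, Coastal 2, Highland 1 (sum 15, leaving 3 seats).
Remainders in descending order: East 0.9145, North 0.4910, South 0.4850, Central 0.4537, Coastal 0.3473, West 0.2638, Highland 0.0447.
Largest remainders: East, North, South receive the extra seats.
West receives 4.

4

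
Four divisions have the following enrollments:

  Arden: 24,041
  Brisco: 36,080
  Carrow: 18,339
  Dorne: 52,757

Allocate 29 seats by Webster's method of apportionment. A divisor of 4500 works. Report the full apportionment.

Arden 5; Brisco 8; Carrow 4; Dorne 12

With modified divisor 4500: modified quotas Arden 5.342, Brisco 8.018, Carrow 4.075, Dorne 11.724.
Rounding to the nearest integer: Arden 5, Brisco 8, Carrow 4, Dorne 12 (total 29).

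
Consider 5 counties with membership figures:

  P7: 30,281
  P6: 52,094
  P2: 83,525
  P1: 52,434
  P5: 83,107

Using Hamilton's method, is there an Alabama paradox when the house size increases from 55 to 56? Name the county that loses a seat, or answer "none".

At 55 seats: P7 6, P6 9, P2 15, P1 10, P5 15.
At 56 seats: P7 6, P6 10, P2 15, P1 10, P5 15.
No county's allocation decreased.

none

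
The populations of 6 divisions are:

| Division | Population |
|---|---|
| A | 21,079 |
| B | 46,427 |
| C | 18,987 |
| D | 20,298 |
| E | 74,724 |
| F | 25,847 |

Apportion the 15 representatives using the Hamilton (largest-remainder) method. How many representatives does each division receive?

Total 207362; standard divisor 207362/15 ≈ 13824.133.
Standard quotas: A 1.5248, B 3.3584, C 1.3735, D 1.4683, E 5.4053, F 1.8697.
Lower quotas: A 1, B 3, C 1, D 1, E 5, F 1 (sum 12, leaving 3 seats).
Remainders in descending order: F 0.8697, A 0.5248, D 0.4683, E 0.4053, C 0.3735, B 0.3584.
The surplus seats go to F, A, D.

A 2; B 3; C 1; D 2; E 5; F 2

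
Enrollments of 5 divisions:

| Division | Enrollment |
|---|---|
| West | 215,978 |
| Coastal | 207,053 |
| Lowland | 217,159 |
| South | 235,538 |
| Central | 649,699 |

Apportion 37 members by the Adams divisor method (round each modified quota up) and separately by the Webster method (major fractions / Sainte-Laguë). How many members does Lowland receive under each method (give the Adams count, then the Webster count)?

6 and 5

Adams: West 5, Coastal 5, Lowland 6, South 6, Central 15.
Webster: West 5, Coastal 5, Lowland 5, South 6, Central 16.
Lowland gets 6 under Adams and 5 under Webster.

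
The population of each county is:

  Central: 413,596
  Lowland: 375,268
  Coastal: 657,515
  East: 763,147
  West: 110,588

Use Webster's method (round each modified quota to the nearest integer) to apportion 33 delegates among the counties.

Standard divisor 2320114/33 ≈ 70306.485; standard quotas: Central 5.883, Lowland 5.338, Coastal 9.352, East 10.855, West 1.573.
Rounding to the nearest integer gives Central 6, Lowland 5, Coastal 9, East 11, West 2 — total 33, matching the house size, so no adjustment is needed.

Central 6; Lowland 5; Coastal 9; East 11; West 2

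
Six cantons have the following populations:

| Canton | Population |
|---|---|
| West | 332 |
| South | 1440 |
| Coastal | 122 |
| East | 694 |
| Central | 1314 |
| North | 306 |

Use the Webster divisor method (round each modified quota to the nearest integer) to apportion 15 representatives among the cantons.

West: 1; South: 5; Coastal: 0; East: 3; Central: 5; North: 1

Standard divisor 4208/15 ≈ 280.533; standard quotas: West 1.183, South 5.133, Coastal 0.435, East 2.474, Central 4.684, North 1.091.
Rounding to the nearest integer gives 1, 5, 0, 2, 5, 1 = 14 seats, so the divisor must be adjusted.
With modified divisor 270: modified quotas West 1.230, South 5.333, Coastal 0.452, East 2.570, Central 4.867, North 1.133.
Rounding to the nearest integer: West 1, South 5, Coastal 0, East 3, Central 5, North 1 (total 15).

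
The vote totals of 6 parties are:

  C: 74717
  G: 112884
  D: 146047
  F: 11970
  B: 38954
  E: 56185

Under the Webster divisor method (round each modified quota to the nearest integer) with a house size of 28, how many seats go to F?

1

Standard divisor 440757/28 ≈ 15741.321; standard quotas: C 4.747, G 7.171, D 9.278, F 0.760, B 2.475, E 3.569.
Rounding to the nearest integer gives C 5, G 7, D 9, F 1, B 2, E 4 — total 28, matching the house size, so no adjustment is needed.
F receives 1.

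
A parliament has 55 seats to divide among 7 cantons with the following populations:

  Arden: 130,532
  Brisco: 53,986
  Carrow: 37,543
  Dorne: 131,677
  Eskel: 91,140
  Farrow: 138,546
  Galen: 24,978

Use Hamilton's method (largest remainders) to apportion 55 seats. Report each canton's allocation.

Arden 12; Brisco 5; Carrow 3; Dorne 12; Eskel 8; Farrow 13; Galen 2

Standard divisor: 608402 ÷ 55 ≈ 11061.855.
Standard quotas: Arden 11.8002, Brisco 4.8804, Carrow 3.3939, Dorne 11.9037, Eskel 8.2391, Farrow 12.5247, Galen 2.2580.
Lower quotas: Arden 11, Brisco 4, Carrow 3, Dorne 11, Eskel 8, Farrow 12, Galen 2 (sum 51, leaving 4 seats).
Remainders in descending order: Dorne 0.9037, Brisco 0.8804, Arden 0.8002, Farrow 0.5247, Carrow 0.3939, Galen 0.2580, Eskel 0.2391.
Largest remainders: Dorne, Brisco, Arden, Farrow receive the extra seats.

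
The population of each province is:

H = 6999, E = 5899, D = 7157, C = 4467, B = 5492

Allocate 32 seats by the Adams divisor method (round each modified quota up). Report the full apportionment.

H 7; E 6; D 8; C 5; B 6

Standard divisor 30014/32 ≈ 937.938; standard quotas: H 7.462, E 6.289, D 7.631, C 4.763, B 5.855.
Rounding up gives 8, 7, 8, 5, 6 = 34 seats, so the divisor must be adjusted.
With modified divisor 1010: modified quotas H 6.930, E 5.841, D 7.086, C 4.423, B 5.438.
Rounding up: H 7, E 6, D 8, C 5, B 6 (total 32).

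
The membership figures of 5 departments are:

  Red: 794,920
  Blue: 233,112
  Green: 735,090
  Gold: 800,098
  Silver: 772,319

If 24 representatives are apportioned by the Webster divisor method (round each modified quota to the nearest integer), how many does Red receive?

6

Standard divisor 3335539/24 ≈ 138980.792; standard quotas: Red 5.720, Blue 1.677, Green 5.289, Gold 5.757, Silver 5.557.
Rounding to the nearest integer gives 6, 2, 5, 6, 6 = 25 seats, so the divisor must be adjusted.
With modified divisor 142500: modified quotas Red 5.578, Blue 1.636, Green 5.159, Gold 5.615, Silver 5.420.
Rounding to the nearest integer: Red 6, Blue 2, Green 5, Gold 6, Silver 5 (total 24).
Red receives 6.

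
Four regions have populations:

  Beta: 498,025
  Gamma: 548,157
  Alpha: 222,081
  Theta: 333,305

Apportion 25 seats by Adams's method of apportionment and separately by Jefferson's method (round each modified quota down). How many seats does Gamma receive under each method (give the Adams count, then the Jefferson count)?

8 and 9

Adams: Beta 8, Gamma 8, Alpha 4, Theta 5.
Jefferson: Beta 8, Gamma 9, Alpha 3, Theta 5.
Gamma gets 8 under Adams and 9 under Jefferson.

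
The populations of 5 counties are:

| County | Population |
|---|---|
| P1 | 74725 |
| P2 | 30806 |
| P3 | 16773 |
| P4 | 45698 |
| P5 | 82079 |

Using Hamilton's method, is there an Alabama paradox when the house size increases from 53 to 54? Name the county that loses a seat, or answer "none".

At 53 seats: P1 16, P2 6, P3 4, P4 10, P5 17.
At 54 seats: P1 16, P2 7, P3 3, P4 10, P5 18.
P3 drops from 4 to 3.

P3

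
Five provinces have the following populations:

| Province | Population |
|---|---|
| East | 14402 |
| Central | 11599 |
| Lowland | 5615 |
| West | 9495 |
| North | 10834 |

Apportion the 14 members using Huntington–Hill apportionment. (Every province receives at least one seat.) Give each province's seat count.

With divisor 3923: modified quotas East 3.671, Central 2.957, Lowland 1.431, West 2.420, North 2.762.
Geometric-mean thresholds: East √(3·4)=3.464, Central √(2·3)=2.449, Lowland √(1·2)=1.414, West √(2·3)=2.449, North √(2·3)=2.449.
Each quota rounded against its threshold gives East 4, Central 3, Lowland 2, West 2, North 3 (total 14).

East 4, Central 3, Lowland 2, West 2, North 3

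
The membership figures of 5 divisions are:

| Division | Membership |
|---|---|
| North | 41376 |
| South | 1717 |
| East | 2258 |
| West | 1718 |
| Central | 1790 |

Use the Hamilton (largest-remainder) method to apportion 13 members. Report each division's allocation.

Total 48859; standard divisor 48859/13 ≈ 3758.385.
Standard quotas: North 11.0090, South 0.4568, East 0.6008, West 0.4571, Central 0.4763.
Lower quotas: North 11, South 0, East 0, West 0, Central 0 (sum 11, leaving 2 seats).
Remainders in descending order: East 0.6008, Central 0.4763, West 0.4571, South 0.4568, North 0.0090.
The surplus seats go to East, Central.

North 11, South 0, East 1, West 0, Central 1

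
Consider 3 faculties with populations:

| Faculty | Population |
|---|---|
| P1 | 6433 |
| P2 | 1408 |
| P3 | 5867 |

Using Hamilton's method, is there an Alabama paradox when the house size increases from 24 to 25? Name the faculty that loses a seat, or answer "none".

P2

At 24 seats: P1 11, P2 3, P3 10.
At 25 seats: P1 12, P2 2, P3 11.
P2 drops from 3 to 2.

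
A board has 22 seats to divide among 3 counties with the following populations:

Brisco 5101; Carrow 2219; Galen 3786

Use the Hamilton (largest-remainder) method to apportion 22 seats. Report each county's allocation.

Brisco: 10, Carrow: 4, Galen: 8

Total 11106; standard divisor 11106/22 ≈ 504.818.
Standard quotas: Brisco 10.1046, Carrow 4.3956, Galen 7.4997.
Lower quotas: Brisco 10, Carrow 4, Galen 7 (sum 21, leaving 1 seat).
Remainders in descending order: Galen 0.4997, Carrow 0.3956, Brisco 0.1046.
The surplus seat goes to Galen.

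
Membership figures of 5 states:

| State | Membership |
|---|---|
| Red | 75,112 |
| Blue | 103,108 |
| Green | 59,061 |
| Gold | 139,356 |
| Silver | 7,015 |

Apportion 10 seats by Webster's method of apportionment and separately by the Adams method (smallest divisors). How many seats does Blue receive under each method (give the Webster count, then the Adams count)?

3 and 2

Webster: Red 2, Blue 3, Green 1, Gold 4, Silver 0.
Adams: Red 2, Blue 2, Green 2, Gold 3, Silver 1.
Blue gets 3 under Webster and 2 under Adams.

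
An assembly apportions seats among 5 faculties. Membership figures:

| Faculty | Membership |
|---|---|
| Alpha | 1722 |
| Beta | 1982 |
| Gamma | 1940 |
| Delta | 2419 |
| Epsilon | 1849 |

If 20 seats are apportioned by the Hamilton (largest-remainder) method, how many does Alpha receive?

Standard divisor: 9912 ÷ 20 ≈ 495.6.
Standard quotas: Alpha 3.475, Beta 3.999, Gamma 3.914, Delta 4.881, Epsilon 3.731.
Lower quotas: Alpha 3, Beta 3, Gamma 3, Delta 4, Epsilon 3 (sum 16, leaving 4 seats).
Remainders in descending order: Beta 0.999, Gamma 0.914, Delta 0.881, Epsilon 0.731, Alpha 0.475.
The surplus seats go to Beta, Gamma, Delta, Epsilon.
Alpha receives 3.

3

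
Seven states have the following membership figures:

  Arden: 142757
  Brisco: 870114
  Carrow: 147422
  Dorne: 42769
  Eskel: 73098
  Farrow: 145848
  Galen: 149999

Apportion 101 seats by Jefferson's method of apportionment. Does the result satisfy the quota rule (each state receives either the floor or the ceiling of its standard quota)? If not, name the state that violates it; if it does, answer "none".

Brisco

Standard quotas: Arden 9.172, Brisco 55.904, Carrow 9.472, Dorne 2.748, Eskel 4.696, Farrow 9.371, Galen 9.637.
Jefferson allocation: Arden 9, Brisco 58, Carrow 9, Dorne 2, Eskel 4, Farrow 9, Galen 10.
Brisco has quota 55.904 (lower 55, upper 56) but receives 58 — outside the quota interval.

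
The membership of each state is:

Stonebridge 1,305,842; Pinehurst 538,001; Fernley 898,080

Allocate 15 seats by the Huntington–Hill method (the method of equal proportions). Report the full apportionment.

Stonebridge 7, Pinehurst 3, Fernley 5

With divisor 187659: modified quotas Stonebridge 6.959, Pinehurst 2.867, Fernley 4.786.
Geometric-mean thresholds: Stonebridge √(6·7)=6.481, Pinehurst √(2·3)=2.449, Fernley √(4·5)=4.472.
Each quota rounded against its threshold gives Stonebridge 7, Pinehurst 3, Fernley 5 (total 15).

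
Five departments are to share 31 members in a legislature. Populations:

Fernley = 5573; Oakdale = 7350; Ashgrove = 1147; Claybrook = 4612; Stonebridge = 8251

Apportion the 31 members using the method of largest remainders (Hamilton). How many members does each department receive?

Total 26933; standard divisor 26933/31 ≈ 868.806.
Standard quotas: Fernley 6.4145, Oakdale 8.4599, Ashgrove 1.3202, Claybrook 5.3084, Stonebridge 9.4969.
Lower quotas: Fernley 6, Oakdale 8, Ashgrove 1, Claybrook 5, Stonebridge 9 (sum 29, leaving 2 seats).
Remainders in descending order: Stonebridge 0.4969, Oakdale 0.4599, Fernley 0.4145, Ashgrove 0.3202, Claybrook 0.3084.
The surplus seats go to Stonebridge, Oakdale.

Fernley=6, Oakdale=9, Ashgrove=1, Claybrook=5, Stonebridge=10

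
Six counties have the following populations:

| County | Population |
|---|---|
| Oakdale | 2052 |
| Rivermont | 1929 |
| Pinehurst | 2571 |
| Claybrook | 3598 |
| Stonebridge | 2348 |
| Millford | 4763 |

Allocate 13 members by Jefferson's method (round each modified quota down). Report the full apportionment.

Standard divisor 17261/13 ≈ 1327.769; standard quotas: Oakdale 1.545, Rivermont 1.453, Pinehurst 1.936, Claybrook 2.710, Stonebridge 1.768, Millford 3.587.
Rounding down gives 1, 1, 1, 2, 1, 3 = 9 seats, so the divisor must be adjusted.
With modified divisor 1100: modified quotas Oakdale 1.865, Rivermont 1.754, Pinehurst 2.337, Claybrook 3.271, Stonebridge 2.135, Millford 4.330.
Rounding down: Oakdale 1, Rivermont 1, Pinehurst 2, Claybrook 3, Stonebridge 2, Millford 4 (total 13).

Oakdale: 1, Rivermont: 1, Pinehurst: 2, Claybrook: 3, Stonebridge: 2, Millford: 4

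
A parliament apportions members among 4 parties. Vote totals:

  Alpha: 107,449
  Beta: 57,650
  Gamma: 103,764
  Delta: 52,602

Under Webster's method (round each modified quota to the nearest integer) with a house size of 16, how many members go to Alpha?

5

Standard divisor 321465/16 ≈ 20091.562; standard quotas: Alpha 5.348, Beta 2.869, Gamma 5.165, Delta 2.618.
Rounding to the nearest integer gives Alpha 5, Beta 3, Gamma 5, Delta 3 — total 16, matching the house size, so no adjustment is needed.
Alpha receives 5.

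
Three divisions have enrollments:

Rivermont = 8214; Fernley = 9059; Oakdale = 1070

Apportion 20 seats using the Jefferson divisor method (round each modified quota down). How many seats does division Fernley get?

Standard divisor 18343/20 ≈ 917.15; standard quotas: Rivermont 8.956, Fernley 9.877, Oakdale 1.167.
Rounding down gives 8, 9, 1 = 18 seats, so the divisor must be adjusted.
With modified divisor 900: modified quotas Rivermont 9.127, Fernley 10.066, Oakdale 1.189.
Rounding down: Rivermont 9, Fernley 10, Oakdale 1 (total 20).
Fernley receives 10.

10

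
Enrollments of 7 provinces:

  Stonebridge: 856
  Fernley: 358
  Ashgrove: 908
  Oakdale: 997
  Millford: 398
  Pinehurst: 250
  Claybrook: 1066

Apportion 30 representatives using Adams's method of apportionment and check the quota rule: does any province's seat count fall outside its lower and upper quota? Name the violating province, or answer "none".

none

Standard quotas: Stonebridge 5.313, Fernley 2.222, Ashgrove 5.636, Oakdale 6.189, Millford 2.471, Pinehurst 1.552, Claybrook 6.617.
Adams allocation: Stonebridge 5, Fernley 2, Ashgrove 6, Oakdale 6, Millford 3, Pinehurst 2, Claybrook 6.
Every allocation lies between the lower and upper quota.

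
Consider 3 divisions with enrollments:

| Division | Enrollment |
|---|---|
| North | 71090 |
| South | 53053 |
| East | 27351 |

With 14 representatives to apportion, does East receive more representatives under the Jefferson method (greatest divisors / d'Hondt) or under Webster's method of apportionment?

Jefferson: North 7, South 5, East 2.
Webster: North 6, South 5, East 3.
East gets 2 under Jefferson and 3 under Webster.

Webster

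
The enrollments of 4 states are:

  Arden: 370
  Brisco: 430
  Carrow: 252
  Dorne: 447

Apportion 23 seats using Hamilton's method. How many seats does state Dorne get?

7

The standard divisor is 1499/23 ≈ 65.174.
Standard quotas: Arden 5.677, Brisco 6.598, Carrow 3.867, Dorne 6.859.
Lower quotas: Arden 5, Brisco 6, Carrow 3, Dorne 6 (sum 20, leaving 3 seats).
Remainders in descending order: Carrow 0.867, Dorne 0.859, Arden 0.677, Brisco 0.598.
The surplus seats go to Carrow, Dorne, Arden.
Dorne receives 7.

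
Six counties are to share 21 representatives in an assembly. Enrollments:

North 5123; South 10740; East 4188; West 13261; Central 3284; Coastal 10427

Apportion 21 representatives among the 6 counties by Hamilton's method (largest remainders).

The standard divisor is 47023/21 ≈ 2239.19.
Standard quotas: North 2.2879, South 4.7964, East 1.8703, West 5.9222, Central 1.4666, Coastal 4.6566.
Lower quotas: North 2, South 4, East 1, West 5, Central 1, Coastal 4 (sum 17, leaving 4 seats).
Remainders in descending order: West 0.9222, East 0.8703, South 0.7964, Coastal 0.6566, Central 0.4666, North 0.2879.
The surplus seats go to West, East, South, Coastal.

North=2; South=5; East=2; West=6; Central=1; Coastal=5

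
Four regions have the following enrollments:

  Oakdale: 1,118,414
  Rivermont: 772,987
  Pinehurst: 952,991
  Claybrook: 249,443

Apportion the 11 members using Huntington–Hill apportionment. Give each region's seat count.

With divisor 295338: modified quotas Oakdale 3.787, Rivermont 2.617, Pinehurst 3.227, Claybrook 0.845.
Geometric-mean thresholds: Oakdale √(3·4)=3.464, Rivermont √(2·3)=2.449, Pinehurst √(3·4)=3.464, Claybrook (min 1).
Each quota rounded against its threshold gives Oakdale 4, Rivermont 3, Pinehurst 3, Claybrook 1 (total 11).

Oakdale: 4; Rivermont: 3; Pinehurst: 3; Claybrook: 1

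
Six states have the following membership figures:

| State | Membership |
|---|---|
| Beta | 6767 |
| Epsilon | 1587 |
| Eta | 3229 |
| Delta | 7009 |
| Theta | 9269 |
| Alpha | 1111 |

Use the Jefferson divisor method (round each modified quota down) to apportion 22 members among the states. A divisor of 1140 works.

With modified divisor 1140: modified quotas Beta 5.936, Epsilon 1.392, Eta 2.832, Delta 6.148, Theta 8.131, Alpha 0.975.
Rounding down: Beta 5, Epsilon 1, Eta 2, Delta 6, Theta 8, Alpha 0 (total 22).

Beta 5; Epsilon 1; Eta 2; Delta 6; Theta 8; Alpha 0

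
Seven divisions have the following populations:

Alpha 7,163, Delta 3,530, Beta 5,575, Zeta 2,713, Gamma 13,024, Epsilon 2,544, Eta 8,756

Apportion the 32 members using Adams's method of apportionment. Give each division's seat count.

Alpha: 5, Delta: 3, Beta: 4, Zeta: 2, Gamma: 9, Epsilon: 2, Eta: 7

Standard divisor 43305/32 ≈ 1353.281; standard quotas: Alpha 5.293, Delta 2.608, Beta 4.120, Zeta 2.005, Gamma 9.624, Epsilon 1.880, Eta 6.470.
Rounding up gives 6, 3, 5, 3, 10, 2, 7 = 36 seats, so the divisor must be adjusted.
With modified divisor 1453: modified quotas Alpha 4.930, Delta 2.429, Beta 3.837, Zeta 1.867, Gamma 8.964, Epsilon 1.751, Eta 6.026.
Rounding up: Alpha 5, Delta 3, Beta 4, Zeta 2, Gamma 9, Epsilon 2, Eta 7 (total 32).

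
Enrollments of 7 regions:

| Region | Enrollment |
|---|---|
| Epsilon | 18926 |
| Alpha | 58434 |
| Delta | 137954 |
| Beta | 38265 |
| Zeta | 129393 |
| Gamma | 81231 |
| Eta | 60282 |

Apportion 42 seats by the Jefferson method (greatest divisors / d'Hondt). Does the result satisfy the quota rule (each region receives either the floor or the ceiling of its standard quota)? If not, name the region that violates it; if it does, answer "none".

Standard quotas: Epsilon 1.516, Alpha 4.679, Delta 11.047, Beta 3.064, Zeta 10.362, Gamma 6.505, Eta 4.827.
Jefferson allocation: Epsilon 1, Alpha 5, Delta 11, Beta 3, Zeta 11, Gamma 6, Eta 5.
Every allocation lies between the lower and upper quota.

none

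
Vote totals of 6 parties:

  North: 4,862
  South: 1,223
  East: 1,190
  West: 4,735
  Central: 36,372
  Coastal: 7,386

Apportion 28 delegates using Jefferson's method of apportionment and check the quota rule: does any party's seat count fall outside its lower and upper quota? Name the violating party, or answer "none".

Central

Standard quotas: North 2.441, South 0.614, East 0.597, West 2.377, Central 18.262, Coastal 3.708.
Jefferson allocation: North 2, South 0, East 0, West 2, Central 20, Coastal 4.
Central has quota 18.262 (lower 18, upper 19) but receives 20 — outside the quota interval.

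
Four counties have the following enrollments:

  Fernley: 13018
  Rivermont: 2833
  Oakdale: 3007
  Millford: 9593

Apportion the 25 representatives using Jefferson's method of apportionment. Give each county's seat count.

Standard divisor 28451/25 ≈ 1138.04; standard quotas: Fernley 11.439, Rivermont 2.489, Oakdale 2.642, Millford 8.429.
Rounding down gives 11, 2, 2, 8 = 23 seats, so the divisor must be adjusted.
With modified divisor 1030: modified quotas Fernley 12.639, Rivermont 2.750, Oakdale 2.919, Millford 9.314.
Rounding down: Fernley 12, Rivermont 2, Oakdale 2, Millford 9 (total 25).

Fernley 12, Rivermont 2, Oakdale 2, Millford 9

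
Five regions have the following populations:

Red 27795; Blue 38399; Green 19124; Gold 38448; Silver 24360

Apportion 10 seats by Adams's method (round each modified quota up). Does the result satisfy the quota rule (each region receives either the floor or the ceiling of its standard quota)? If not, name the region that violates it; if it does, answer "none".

Standard quotas: Red 1.876, Blue 2.592, Green 1.291, Gold 2.596, Silver 1.645.
Adams allocation: Red 2, Blue 2, Green 1, Gold 3, Silver 2.
Every allocation lies between the lower and upper quota.

none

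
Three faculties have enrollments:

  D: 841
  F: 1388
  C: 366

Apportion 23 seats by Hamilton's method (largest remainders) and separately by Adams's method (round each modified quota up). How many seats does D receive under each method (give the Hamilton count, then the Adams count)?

8 and 7

Hamilton: D 8, F 12, C 3.
Adams: D 7, F 12, C 4.
D gets 8 under Hamilton and 7 under Adams.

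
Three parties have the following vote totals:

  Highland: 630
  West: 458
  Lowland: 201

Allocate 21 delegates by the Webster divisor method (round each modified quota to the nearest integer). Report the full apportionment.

Highland 10, West 8, Lowland 3

Standard divisor 1289/21 ≈ 61.381; standard quotas: Highland 10.264, West 7.462, Lowland 3.275.
Rounding to the nearest integer gives 10, 7, 3 = 20 seats, so the divisor must be adjusted.
With modified divisor 60.5: modified quotas Highland 10.413, West 7.570, Lowland 3.322.
Rounding to the nearest integer: Highland 10, West 8, Lowland 3 (total 21).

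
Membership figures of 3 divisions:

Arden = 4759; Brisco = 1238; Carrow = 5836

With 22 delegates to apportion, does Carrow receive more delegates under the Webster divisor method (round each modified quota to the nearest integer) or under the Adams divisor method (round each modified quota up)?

Webster: Arden 9, Brisco 2, Carrow 11.
Adams: Arden 9, Brisco 3, Carrow 10.
Carrow gets 11 under Webster and 10 under Adams.

Webster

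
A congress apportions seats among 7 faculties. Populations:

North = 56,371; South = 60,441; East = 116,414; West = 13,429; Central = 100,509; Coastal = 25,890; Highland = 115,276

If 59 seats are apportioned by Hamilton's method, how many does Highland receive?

Total 488330; standard divisor 488330/59 ≈ 8276.78.
Standard quotas: North 6.8107, South 7.3025, East 14.0651, West 1.6225, Central 12.1435, Coastal 3.1280, Highland 13.9276.
Lower quotas: North 6, South 7, East 14, West 1, Central 12, Coastal 3, Highland 13 (sum 56, leaving 3 seats).
Remainders in descending order: Highland 0.9276, North 0.8107, West 0.6225, South 0.3025, Central 0.1435, Coastal 0.1280, East 0.0651.
The surplus seats go to Highland, North, West.
Highland receives 14.

14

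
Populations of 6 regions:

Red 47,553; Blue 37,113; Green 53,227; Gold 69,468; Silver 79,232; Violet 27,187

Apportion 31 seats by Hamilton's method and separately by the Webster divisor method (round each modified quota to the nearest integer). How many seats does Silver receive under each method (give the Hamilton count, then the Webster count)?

8 and 7

Hamilton: Red 5, Blue 3, Green 5, Gold 7, Silver 8, Violet 3.
Webster: Red 5, Blue 4, Green 5, Gold 7, Silver 7, Violet 3.
Silver gets 8 under Hamilton and 7 under Webster.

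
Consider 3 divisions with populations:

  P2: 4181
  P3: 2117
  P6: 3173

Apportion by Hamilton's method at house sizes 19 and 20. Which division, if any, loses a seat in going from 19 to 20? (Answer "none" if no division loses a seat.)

none

At 19 seats: P2 9, P3 4, P6 6.
At 20 seats: P2 9, P3 4, P6 7.
No division's allocation decreased.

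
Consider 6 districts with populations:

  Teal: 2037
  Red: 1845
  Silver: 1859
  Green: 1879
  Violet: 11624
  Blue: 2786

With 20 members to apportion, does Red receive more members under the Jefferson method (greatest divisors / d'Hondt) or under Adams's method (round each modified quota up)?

Jefferson: Teal 2, Red 1, Silver 1, Green 2, Violet 12, Blue 2.
Adams: Teal 2, Red 2, Silver 2, Green 2, Violet 9, Blue 3.
Red gets 1 under Jefferson and 2 under Adams.

Adams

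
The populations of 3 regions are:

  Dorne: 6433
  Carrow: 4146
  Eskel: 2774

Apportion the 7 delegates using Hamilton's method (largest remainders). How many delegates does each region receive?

Standard divisor: 13353 ÷ 7 ≈ 1907.571.
Standard quotas: Dorne 3.3724, Carrow 2.1734, Eskel 1.4542.
Lower quotas: Dorne 3, Carrow 2, Eskel 1 (sum 6, leaving 1 seat).
Remainders in descending order: Eskel 0.4542, Dorne 0.3724, Carrow 0.1734.
Largest remainder: Eskel receives the extra seat.

Dorne 3; Carrow 2; Eskel 2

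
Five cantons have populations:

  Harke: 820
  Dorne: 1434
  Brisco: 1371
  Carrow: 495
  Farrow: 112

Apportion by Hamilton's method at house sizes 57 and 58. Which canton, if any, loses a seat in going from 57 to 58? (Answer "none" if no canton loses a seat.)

At 57 seats: Harke 11, Dorne 19, Brisco 18, Carrow 7, Farrow 2.
At 58 seats: Harke 11, Dorne 20, Brisco 19, Carrow 7, Farrow 1.
Farrow drops from 2 to 1.

Farrow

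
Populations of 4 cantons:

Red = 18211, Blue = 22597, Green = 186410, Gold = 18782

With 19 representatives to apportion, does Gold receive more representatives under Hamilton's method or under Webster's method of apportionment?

Hamilton

Hamilton: Red 1, Blue 2, Green 14, Gold 2.
Webster: Red 1, Blue 2, Green 15, Gold 1.
Gold gets 2 under Hamilton and 1 under Webster.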